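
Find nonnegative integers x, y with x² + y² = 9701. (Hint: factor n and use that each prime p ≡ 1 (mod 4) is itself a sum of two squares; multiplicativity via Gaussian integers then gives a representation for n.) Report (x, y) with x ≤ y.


Step 1: Factor n = 9701 = 89 · 109.
Step 2: Check the mod-4 condition on each prime factor: 89 ≡ 1 (mod 4), exponent 1; 109 ≡ 1 (mod 4), exponent 1.
All primes ≡ 3 (mod 4) appear to even exponent (or don't appear), so by the two-squares theorem n IS expressible as a sum of two squares.
Step 3: Build a representation. Here n = 89 · 109 is a product of primes ≡ 1 (mod 4). Each prime p ≡ 1 (mod 4) is itself a sum of two squares; find a² by testing p − a² for a perfect square:
  89: 89 − 1² = 88, 89 − 2² = 85, 89 − 3² = 80, 89 − 4² = 73, 89 − 5² = 64 = 8² ⇒ 89 = 5² + 8².
  109: 109 − 1² = 108, 109 − 2² = 105, 109 − 3² = 100 = 10² ⇒ 109 = 3² + 10².
  Combine using the Brahmagupta–Fibonacci identity (a² + b²)(c² + d²) = (ac − bd)² + (ad + bc)² = (ac + bd)² + (ad − bc)²:
  89 · 109 = 9701: from (5² + 8²)(3² + 10²), take (5·3 − 8·10, 5·10 + 8·3) = (15 − 80, 50 + 24) = (-65, 74); dropping signs (only squares matter) gives (65, 74); check 65² + 74² = 4225 + 5476 = 9701 ✓.
Step 4: Order so x ≤ y and verify: 65² + 74² = 4225 + 5476 = 9701 = n. ✓

n = 9701 = 65² + 74² (one valid representation with x ≤ y).


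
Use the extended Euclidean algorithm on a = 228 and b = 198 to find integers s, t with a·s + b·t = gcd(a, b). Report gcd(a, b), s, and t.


Euclidean algorithm on (228, 198) — divide until remainder is 0:
  228 = 1 · 198 + 30
  198 = 6 · 30 + 18
  30 = 1 · 18 + 12
  18 = 1 · 12 + 6
  12 = 2 · 6 + 0
gcd(228, 198) = 6.
Track Bezout coefficients alongside the remainders: start with r₀ = 228 = a·1 + b·0 (s = 1, t = 0) and r₁ = 198 = a·0 + b·1 (s = 0, t = 1); each new remainder r_{k+1} = r_{k-1} − q_k·r_k inherits s_{k+1} = s_{k-1} − q_k·s_k, t_{k+1} = t_{k-1} − q_k·t_k, so r_k = a·s_k + b·t_k at every step:
  q = 1: r = 30, s = 1 − 1·0 = 1, t = 0 − 1·1 = -1  (check: 228·1 + 198·(-1) = 30)
  q = 6: r = 18, s = 0 − 6·1 = -6, t = 1 − 6·(-1) = 7  (check: 228·(-6) + 198·7 = 18)
  q = 1: r = 12, s = 1 − 1·(-6) = 7, t = -1 − 1·7 = -8  (check: 228·7 + 198·(-8) = 12)
  q = 1: r = 6, s = -6 − 1·7 = -13, t = 7 − 1·(-8) = 15  (check: 228·(-13) + 198·15 = 6)
The row with r = 6 (the gcd) gives the Bezout coefficients s = -13, t = 15.
Result: 228 · (-13) + 198 · (15) = 6.

gcd(228, 198) = 6; s = -13, t = 15 (check: 228·(-13) + 198·15 = 6).


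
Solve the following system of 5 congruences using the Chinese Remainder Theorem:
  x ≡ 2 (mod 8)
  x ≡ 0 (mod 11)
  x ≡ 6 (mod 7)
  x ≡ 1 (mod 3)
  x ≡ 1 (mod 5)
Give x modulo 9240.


Product of moduli M = 8 · 11 · 7 · 3 · 5 = 9240.
Merge one congruence at a time:
  Start: x ≡ 2 (mod 8).
  Combine with x ≡ 0 (mod 11); new modulus lcm = 88.
    Write x = 2 + 8·t and substitute into x ≡ 0 (mod 11): 8·t ≡ 0 − 2 = -2 (mod 11).
    Reduce coefficients mod 11: 8·t ≡ 9 (mod 11).
    The inverse of 8 mod 11 is 7 (since 8·7 = 56 = 5·11 + 1), so t ≡ 7·9 = 63 ≡ 8 (mod 11).
    Then x = 2 + 8·8 = 66, valid modulo lcm(8, 11) = 88: x ≡ 66 (mod 88).
  Combine with x ≡ 6 (mod 7); new modulus lcm = 616.
    Write x = 66 + 88·t and substitute into x ≡ 6 (mod 7): 88·t ≡ 6 − 66 = -60 (mod 7).
    Reduce coefficients mod 7: 4·t ≡ 3 (mod 7).
    The inverse of 4 mod 7 is 2 (since 4·2 = 8 = 1·7 + 1), so t ≡ 2·3 = 6 ≡ 6 (mod 7).
    Then x = 66 + 88·6 = 594, valid modulo lcm(88, 7) = 616: x ≡ 594 (mod 616).
  Combine with x ≡ 1 (mod 3); new modulus lcm = 1848.
    Write x = 594 + 616·t and substitute into x ≡ 1 (mod 3): 616·t ≡ 1 − 594 = -593 (mod 3).
    Reduce coefficients mod 3: 1·t ≡ 1 (mod 3).
    So t ≡ 1 (mod 3).
    Then x = 594 + 616·1 = 1210, valid modulo lcm(616, 3) = 1848: x ≡ 1210 (mod 1848).
  Combine with x ≡ 1 (mod 5); new modulus lcm = 9240.
    Write x = 1210 + 1848·t and substitute into x ≡ 1 (mod 5): 1848·t ≡ 1 − 1210 = -1209 (mod 5).
    Reduce coefficients mod 5: 3·t ≡ 1 (mod 5).
    The inverse of 3 mod 5 is 2 (since 3·2 = 6 = 1·5 + 1), so t ≡ 2·1 = 2 ≡ 2 (mod 5).
    Then x = 1210 + 1848·2 = 4906, valid modulo lcm(1848, 5) = 9240: x ≡ 4906 (mod 9240).
Verify against each original: 4906 mod 8 = 2, 4906 mod 11 = 0, 4906 mod 7 = 6, 4906 mod 3 = 1, 4906 mod 5 = 1.

x ≡ 4906 (mod 9240).


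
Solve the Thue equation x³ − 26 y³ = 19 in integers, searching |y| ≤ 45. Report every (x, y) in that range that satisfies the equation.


The equation is x³ - 26y³ = 19. For fixed y, x³ = 26·y³ + 19, so a solution requires the RHS to be a perfect cube.
Strategy: iterate y from -45 to 45, compute RHS = 26·y³ + 19, and check whether it is a (positive or negative) perfect cube.
Check small values of y:
  y = 0: RHS = 19 is not a perfect cube.
  y = 1: RHS = 45 is not a perfect cube.
  y = -1: RHS = -7 is not a perfect cube.
  y = 2: RHS = 227 is not a perfect cube.
  y = -2: RHS = -189 is not a perfect cube.
  y = 3: RHS = 721 is not a perfect cube.
  y = -3: RHS = -683 is not a perfect cube.
Continuing the search up to |y| = 45 finds no solutions either.
No (x, y) in the scanned range satisfies the equation.

No integer solutions with |y| ≤ 45.


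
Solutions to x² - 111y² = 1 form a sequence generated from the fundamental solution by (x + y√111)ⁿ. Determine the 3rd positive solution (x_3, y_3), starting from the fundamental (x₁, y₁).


Step 1: Find the fundamental solution (x₁, y₁) of x² - 111y² = 1.
  Expand √111 as a continued fraction. a₀ = ⌊√111⌋ = 10; iterate m_{k+1} = d_k·a_k − m_k, d_{k+1} = (111 − m_{k+1}²)/d_k, a_{k+1} = ⌊(a₀ + m_{k+1})/d_{k+1}⌋ (starting m₀ = 0, d₀ = 1), with convergents p_k = a_k·p_{k-1} + p_{k-2}, q_k = a_k·q_{k-1} + q_{k-2} (p₋₁ = 1, q₋₁ = 0):
  k = 0: a₀ = 10; p₀/q₀ = 10/1; p₀² − 111·q₀² = 100 − 111 = -11.
  k = 1: m = 10, d = 11, a = ⌊(10 + 10)/11⌋ = 1; p/q = (1·10 + 1)/(1·1 + 0) = 11/1; p² − 111·q² = 121 − 111 = 10.
  k = 2: m = 1, d = 10, a = ⌊(10 + 1)/10⌋ = 1; p/q = (1·11 + 10)/(1·1 + 1) = 21/2; p² − 111·q² = 441 − 444 = -3.
  k = 3: m = 9, d = 3, a = ⌊(10 + 9)/3⌋ = 6; p/q = (6·21 + 11)/(6·2 + 1) = 137/13; p² − 111·q² = 18769 − 18759 = 10.
  k = 4: m = 9, d = 10, a = ⌊(10 + 9)/10⌋ = 1; p/q = (1·137 + 21)/(1·13 + 2) = 158/15; p² − 111·q² = 24964 − 24975 = -11.
  k = 5: m = 1, d = 11, a = ⌊(10 + 1)/11⌋ = 1; p/q = (1·158 + 137)/(1·15 + 13) = 295/28; p² − 111·q² = 87025 − 87024 = 1.
  The first convergent with p² − 111·q² = 1 gives the fundamental solution (x₁, y₁) = (295, 28).
Step 2: Apply the recurrence (x_{n+1}, y_{n+1}) = (x₁x_n + 111y₁y_n, x₁y_n + y₁x_n) repeatedly.
  From (x_1, y_1) = (295, 28): x_2 = 295·295 + 111·28·28 = 174049; y_2 = 295·28 + 28·295 = 16520.
  From (x_2, y_2) = (174049, 16520): x_3 = 295·174049 + 111·28·16520 = 102688615; y_3 = 295·16520 + 28·174049 = 9746772.
Step 3: Verify x_3² - 111·y_3² = 10544951650618225 - 10544951650618224 = 1 (should be 1). ✓

(x_1, y_1) = (295, 28); (x_3, y_3) = (102688615, 9746772).


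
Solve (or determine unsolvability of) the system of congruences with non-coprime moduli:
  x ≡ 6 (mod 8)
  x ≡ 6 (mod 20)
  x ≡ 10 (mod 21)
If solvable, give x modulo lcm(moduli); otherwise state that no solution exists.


Moduli 8, 20, 21 are not pairwise coprime, so CRT works modulo lcm(m_i) when all pairwise compatibility conditions hold.
Pairwise compatibility: gcd(m_i, m_j) must divide a_i - a_j for every pair.
Merge one congruence at a time:
  Start: x ≡ 6 (mod 8).
  Combine with x ≡ 6 (mod 20): gcd(8, 20) = 4; 6 - 6 = 0, which IS divisible by 4, so compatible.
    Write x = 6 + 8·t and substitute into x ≡ 6 (mod 20): 8·t ≡ 6 − 6 = 0 (mod 20).
    Divide the congruence (and modulus) by g = 4: 2·t ≡ 0 (mod 5).
    The inverse of 2 mod 5 is 3 (since 2·3 = 6 = 1·5 + 1), so t ≡ 3·0 = 0 ≡ 0 (mod 5).
    Then x = 6 + 8·0 = 6, valid modulo lcm(8, 20) = 40: x ≡ 6 (mod 40).
  Combine with x ≡ 10 (mod 21): gcd(40, 21) = 1; 10 - 6 = 4, which IS divisible by 1, so compatible.
    Write x = 6 + 40·t and substitute into x ≡ 10 (mod 21): 40·t ≡ 10 − 6 = 4 (mod 21).
    Reduce coefficients mod 21: 19·t ≡ 4 (mod 21).
    The inverse of 19 mod 21 is 10 (since 19·10 = 190 = 9·21 + 1), so t ≡ 10·4 = 40 ≡ 19 (mod 21).
    Then x = 6 + 40·19 = 766, valid modulo lcm(40, 21) = 840: x ≡ 766 (mod 840).
Verify: 766 mod 8 = 6, 766 mod 20 = 6, 766 mod 21 = 10.

x ≡ 766 (mod 840).


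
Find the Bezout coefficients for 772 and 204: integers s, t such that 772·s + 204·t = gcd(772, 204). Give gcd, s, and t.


Euclidean algorithm on (772, 204) — divide until remainder is 0:
  772 = 3 · 204 + 160
  204 = 1 · 160 + 44
  160 = 3 · 44 + 28
  44 = 1 · 28 + 16
  28 = 1 · 16 + 12
  16 = 1 · 12 + 4
  12 = 3 · 4 + 0
gcd(772, 204) = 4.
Track Bezout coefficients alongside the remainders: start with r₀ = 772 = a·1 + b·0 (s = 1, t = 0) and r₁ = 204 = a·0 + b·1 (s = 0, t = 1); each new remainder r_{k+1} = r_{k-1} − q_k·r_k inherits s_{k+1} = s_{k-1} − q_k·s_k, t_{k+1} = t_{k-1} − q_k·t_k, so r_k = a·s_k + b·t_k at every step:
  q = 3: r = 160, s = 1 − 3·0 = 1, t = 0 − 3·1 = -3  (check: 772·1 + 204·(-3) = 160)
  q = 1: r = 44, s = 0 − 1·1 = -1, t = 1 − 1·(-3) = 4  (check: 772·(-1) + 204·4 = 44)
  q = 3: r = 28, s = 1 − 3·(-1) = 4, t = -3 − 3·4 = -15  (check: 772·4 + 204·(-15) = 28)
  q = 1: r = 16, s = -1 − 1·4 = -5, t = 4 − 1·(-15) = 19  (check: 772·(-5) + 204·19 = 16)
  q = 1: r = 12, s = 4 − 1·(-5) = 9, t = -15 − 1·19 = -34  (check: 772·9 + 204·(-34) = 12)
  q = 1: r = 4, s = -5 − 1·9 = -14, t = 19 − 1·(-34) = 53  (check: 772·(-14) + 204·53 = 4)
The row with r = 4 (the gcd) gives the Bezout coefficients s = -14, t = 53.
Result: 772 · (-14) + 204 · (53) = 4.

gcd(772, 204) = 4; s = -14, t = 53 (check: 772·(-14) + 204·53 = 4).


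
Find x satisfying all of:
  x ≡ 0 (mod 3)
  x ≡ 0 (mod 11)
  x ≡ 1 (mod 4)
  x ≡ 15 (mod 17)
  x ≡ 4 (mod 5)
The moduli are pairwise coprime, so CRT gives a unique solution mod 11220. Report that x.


Product of moduli M = 3 · 11 · 4 · 17 · 5 = 11220.
Merge one congruence at a time:
  Start: x ≡ 0 (mod 3).
  Combine with x ≡ 0 (mod 11); new modulus lcm = 33.
    Write x = 0 + 3·t and substitute into x ≡ 0 (mod 11): 3·t ≡ 0 − 0 = 0 (mod 11).
    The inverse of 3 mod 11 is 4 (since 3·4 = 12 = 1·11 + 1), so t ≡ 4·0 = 0 ≡ 0 (mod 11).
    Then x = 0 + 3·0 = 0, valid modulo lcm(3, 11) = 33: x ≡ 0 (mod 33).
  Combine with x ≡ 1 (mod 4); new modulus lcm = 132.
    Write x = 0 + 33·t and substitute into x ≡ 1 (mod 4): 33·t ≡ 1 − 0 = 1 (mod 4).
    Reduce coefficients mod 4: 1·t ≡ 1 (mod 4).
    So t ≡ 1 (mod 4).
    Then x = 0 + 33·1 = 33, valid modulo lcm(33, 4) = 132: x ≡ 33 (mod 132).
  Combine with x ≡ 15 (mod 17); new modulus lcm = 2244.
    Write x = 33 + 132·t and substitute into x ≡ 15 (mod 17): 132·t ≡ 15 − 33 = -18 (mod 17).
    Reduce coefficients mod 17: 13·t ≡ 16 (mod 17).
    The inverse of 13 mod 17 is 4 (since 13·4 = 52 = 3·17 + 1), so t ≡ 4·16 = 64 ≡ 13 (mod 17).
    Then x = 33 + 132·13 = 1749, valid modulo lcm(132, 17) = 2244: x ≡ 1749 (mod 2244).
  Combine with x ≡ 4 (mod 5); new modulus lcm = 11220.
    Write x = 1749 + 2244·t and substitute into x ≡ 4 (mod 5): 2244·t ≡ 4 − 1749 = -1745 (mod 5).
    Reduce coefficients mod 5: 4·t ≡ 0 (mod 5).
    The inverse of 4 mod 5 is 4 (since 4·4 = 16 = 3·5 + 1), so t ≡ 4·0 = 0 ≡ 0 (mod 5).
    Then x = 1749 + 2244·0 = 1749, valid modulo lcm(2244, 5) = 11220: x ≡ 1749 (mod 11220).
Verify against each original: 1749 mod 3 = 0, 1749 mod 11 = 0, 1749 mod 4 = 1, 1749 mod 17 = 15, 1749 mod 5 = 4.

x ≡ 1749 (mod 11220).


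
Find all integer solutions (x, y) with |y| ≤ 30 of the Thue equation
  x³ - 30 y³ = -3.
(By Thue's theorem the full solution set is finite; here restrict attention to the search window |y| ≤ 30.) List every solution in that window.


The equation is x³ - 30y³ = -3. For fixed y, x³ = 30·y³ − 3, so a solution requires the RHS to be a perfect cube.
Strategy: iterate y from -30 to 30, compute RHS = 30·y³ − 3, and check whether it is a (positive or negative) perfect cube.
Check small values of y:
  y = 0: RHS = -3 is not a perfect cube.
  y = 1: RHS = 27 = (3)³ ⇒ x = 3 works.
  y = -1: RHS = -33 is not a perfect cube.
  y = 2: RHS = 237 is not a perfect cube.
  y = -2: RHS = -243 is not a perfect cube.
  y = 3: RHS = 807 is not a perfect cube.
  y = -3: RHS = -813 is not a perfect cube.
Continuing the search up to |y| = 30 finds no further solutions beyond those listed.
Collected solutions: (3, 1).

Solutions (with |y| ≤ 30): (3, 1).


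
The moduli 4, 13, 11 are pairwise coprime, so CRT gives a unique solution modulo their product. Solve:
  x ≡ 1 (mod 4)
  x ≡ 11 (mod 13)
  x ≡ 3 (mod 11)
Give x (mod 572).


Moduli 4, 13, 11 are pairwise coprime; by CRT there is a unique solution modulo M = 4 · 13 · 11 = 572.
Solve pairwise, accumulating the modulus:
  Start with x ≡ 1 (mod 4).
  Combine with x ≡ 11 (mod 13): since gcd(4, 13) = 1, we get a unique residue mod 52.
    Write x = 1 + 4·t and substitute into x ≡ 11 (mod 13): 4·t ≡ 11 − 1 = 10 (mod 13).
    The inverse of 4 mod 13 is 10 (since 4·10 = 40 = 3·13 + 1), so t ≡ 10·10 = 100 ≡ 9 (mod 13).
    Then x = 1 + 4·9 = 37, valid modulo lcm(4, 13) = 52: x ≡ 37 (mod 52).
  Combine with x ≡ 3 (mod 11): since gcd(52, 11) = 1, we get a unique residue mod 572.
    Write x = 37 + 52·t and substitute into x ≡ 3 (mod 11): 52·t ≡ 3 − 37 = -34 (mod 11).
    Reduce coefficients mod 11: 8·t ≡ 10 (mod 11).
    The inverse of 8 mod 11 is 7 (since 8·7 = 56 = 5·11 + 1), so t ≡ 7·10 = 70 ≡ 4 (mod 11).
    Then x = 37 + 52·4 = 245, valid modulo lcm(52, 11) = 572: x ≡ 245 (mod 572).
Verify: 245 mod 4 = 1 ✓, 245 mod 13 = 11 ✓, 245 mod 11 = 3 ✓.

x ≡ 245 (mod 572).


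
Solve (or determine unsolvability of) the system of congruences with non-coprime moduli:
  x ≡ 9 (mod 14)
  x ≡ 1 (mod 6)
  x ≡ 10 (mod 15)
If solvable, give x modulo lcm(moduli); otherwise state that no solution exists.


Moduli 14, 6, 15 are not pairwise coprime, so CRT works modulo lcm(m_i) when all pairwise compatibility conditions hold.
Pairwise compatibility: gcd(m_i, m_j) must divide a_i - a_j for every pair.
Merge one congruence at a time:
  Start: x ≡ 9 (mod 14).
  Combine with x ≡ 1 (mod 6): gcd(14, 6) = 2; 1 - 9 = -8, which IS divisible by 2, so compatible.
    Write x = 9 + 14·t and substitute into x ≡ 1 (mod 6): 14·t ≡ 1 − 9 = -8 (mod 6).
    Divide the congruence (and modulus) by g = 2: 7·t ≡ -4 (mod 3).
    Reduce coefficients mod 3: 1·t ≡ 2 (mod 3).
    So t ≡ 2 (mod 3).
    Then x = 9 + 14·2 = 37, valid modulo lcm(14, 6) = 42: x ≡ 37 (mod 42).
  Combine with x ≡ 10 (mod 15): gcd(42, 15) = 3; 10 - 37 = -27, which IS divisible by 3, so compatible.
    Write x = 37 + 42·t and substitute into x ≡ 10 (mod 15): 42·t ≡ 10 − 37 = -27 (mod 15).
    Divide the congruence (and modulus) by g = 3: 14·t ≡ -9 (mod 5).
    Reduce coefficients mod 5: 4·t ≡ 1 (mod 5).
    The inverse of 4 mod 5 is 4 (since 4·4 = 16 = 3·5 + 1), so t ≡ 4·1 = 4 ≡ 4 (mod 5).
    Then x = 37 + 42·4 = 205, valid modulo lcm(42, 15) = 210: x ≡ 205 (mod 210).
Verify: 205 mod 14 = 9, 205 mod 6 = 1, 205 mod 15 = 10.

x ≡ 205 (mod 210).


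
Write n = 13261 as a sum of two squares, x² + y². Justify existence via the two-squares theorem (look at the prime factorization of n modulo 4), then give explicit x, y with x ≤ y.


Step 1: Factor n = 13261 = 89 · 149.
Step 2: Check the mod-4 condition on each prime factor: 89 ≡ 1 (mod 4), exponent 1; 149 ≡ 1 (mod 4), exponent 1.
All primes ≡ 3 (mod 4) appear to even exponent (or don't appear), so by the two-squares theorem n IS expressible as a sum of two squares.
Step 3: Build a representation. Here n = 89 · 149 is a product of primes ≡ 1 (mod 4). Each prime p ≡ 1 (mod 4) is itself a sum of two squares; find a² by testing p − a² for a perfect square:
  89: 89 − 1² = 88, 89 − 2² = 85, 89 − 3² = 80, 89 − 4² = 73, 89 − 5² = 64 = 8² ⇒ 89 = 5² + 8².
  149: 149 − 1² = 148, 149 − 2² = 145, 149 − 3² = 140, 149 − 4² = 133, 149 − 5² = 124, 149 − 6² = 113, 149 − 7² = 100 = 10² ⇒ 149 = 7² + 10².
  Combine using the Brahmagupta–Fibonacci identity (a² + b²)(c² + d²) = (ac − bd)² + (ad + bc)² = (ac + bd)² + (ad − bc)²:
  89 · 149 = 13261: from (5² + 8²)(7² + 10²), take (5·7 − 8·10, 5·10 + 8·7) = (35 − 80, 50 + 56) = (-45, 106); dropping signs (only squares matter) gives (45, 106); check 45² + 106² = 2025 + 11236 = 13261 ✓.
Step 4: Order so x ≤ y and verify: 45² + 106² = 2025 + 11236 = 13261 = n. ✓

n = 13261 = 45² + 106² (one valid representation with x ≤ y).


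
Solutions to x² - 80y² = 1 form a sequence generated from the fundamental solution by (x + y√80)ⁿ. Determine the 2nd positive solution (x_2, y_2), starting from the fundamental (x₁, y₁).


Step 1: Find the fundamental solution (x₁, y₁) of x² - 80y² = 1.
  Expand √80 as a continued fraction. a₀ = ⌊√80⌋ = 8; iterate m_{k+1} = d_k·a_k − m_k, d_{k+1} = (80 − m_{k+1}²)/d_k, a_{k+1} = ⌊(a₀ + m_{k+1})/d_{k+1}⌋ (starting m₀ = 0, d₀ = 1), with convergents p_k = a_k·p_{k-1} + p_{k-2}, q_k = a_k·q_{k-1} + q_{k-2} (p₋₁ = 1, q₋₁ = 0):
  k = 0: a₀ = 8; p₀/q₀ = 8/1; p₀² − 80·q₀² = 64 − 80 = -16.
  k = 1: m = 8, d = 16, a = ⌊(8 + 8)/16⌋ = 1; p/q = (1·8 + 1)/(1·1 + 0) = 9/1; p² − 80·q² = 81 − 80 = 1.
  The first convergent with p² − 80·q² = 1 gives the fundamental solution (x₁, y₁) = (9, 1).
Step 2: Apply the recurrence (x_{n+1}, y_{n+1}) = (x₁x_n + 80y₁y_n, x₁y_n + y₁x_n) repeatedly.
  From (x_1, y_1) = (9, 1): x_2 = 9·9 + 80·1·1 = 161; y_2 = 9·1 + 1·9 = 18.
Step 3: Verify x_2² - 80·y_2² = 25921 - 25920 = 1 (should be 1). ✓

(x_1, y_1) = (9, 1); (x_2, y_2) = (161, 18).


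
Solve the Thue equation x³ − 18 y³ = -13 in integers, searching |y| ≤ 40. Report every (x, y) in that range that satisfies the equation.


The equation is x³ - 18y³ = -13. For fixed y, x³ = 18·y³ − 13, so a solution requires the RHS to be a perfect cube.
Strategy: iterate y from -40 to 40, compute RHS = 18·y³ − 13, and check whether it is a (positive or negative) perfect cube.
Check small values of y:
  y = 0: RHS = -13 is not a perfect cube.
  y = 1: RHS = 5 is not a perfect cube.
  y = -1: RHS = -31 is not a perfect cube.
  y = 2: RHS = 131 is not a perfect cube.
  y = -2: RHS = -157 is not a perfect cube.
  y = 3: RHS = 473 is not a perfect cube.
  y = -3: RHS = -499 is not a perfect cube.
Continuing the search up to |y| = 40 finds no solutions either.
No (x, y) in the scanned range satisfies the equation.

No integer solutions with |y| ≤ 40.


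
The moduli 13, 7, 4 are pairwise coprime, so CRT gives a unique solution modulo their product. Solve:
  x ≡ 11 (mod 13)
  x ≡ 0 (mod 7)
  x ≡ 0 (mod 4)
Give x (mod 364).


Moduli 13, 7, 4 are pairwise coprime; by CRT there is a unique solution modulo M = 13 · 7 · 4 = 364.
Solve pairwise, accumulating the modulus:
  Start with x ≡ 11 (mod 13).
  Combine with x ≡ 0 (mod 7): since gcd(13, 7) = 1, we get a unique residue mod 91.
    Write x = 11 + 13·t and substitute into x ≡ 0 (mod 7): 13·t ≡ 0 − 11 = -11 (mod 7).
    Reduce coefficients mod 7: 6·t ≡ 3 (mod 7).
    The inverse of 6 mod 7 is 6 (since 6·6 = 36 = 5·7 + 1), so t ≡ 6·3 = 18 ≡ 4 (mod 7).
    Then x = 11 + 13·4 = 63, valid modulo lcm(13, 7) = 91: x ≡ 63 (mod 91).
  Combine with x ≡ 0 (mod 4): since gcd(91, 4) = 1, we get a unique residue mod 364.
    Write x = 63 + 91·t and substitute into x ≡ 0 (mod 4): 91·t ≡ 0 − 63 = -63 (mod 4).
    Reduce coefficients mod 4: 3·t ≡ 1 (mod 4).
    The inverse of 3 mod 4 is 3 (since 3·3 = 9 = 2·4 + 1), so t ≡ 3·1 = 3 ≡ 3 (mod 4).
    Then x = 63 + 91·3 = 336, valid modulo lcm(91, 4) = 364: x ≡ 336 (mod 364).
Verify: 336 mod 13 = 11 ✓, 336 mod 7 = 0 ✓, 336 mod 4 = 0 ✓.

x ≡ 336 (mod 364).


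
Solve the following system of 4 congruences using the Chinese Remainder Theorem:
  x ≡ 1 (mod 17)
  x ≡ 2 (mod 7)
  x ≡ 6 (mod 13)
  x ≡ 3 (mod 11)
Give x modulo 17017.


Product of moduli M = 17 · 7 · 13 · 11 = 17017.
Merge one congruence at a time:
  Start: x ≡ 1 (mod 17).
  Combine with x ≡ 2 (mod 7); new modulus lcm = 119.
    Write x = 1 + 17·t and substitute into x ≡ 2 (mod 7): 17·t ≡ 2 − 1 = 1 (mod 7).
    Reduce coefficients mod 7: 3·t ≡ 1 (mod 7).
    The inverse of 3 mod 7 is 5 (since 3·5 = 15 = 2·7 + 1), so t ≡ 5·1 = 5 ≡ 5 (mod 7).
    Then x = 1 + 17·5 = 86, valid modulo lcm(17, 7) = 119: x ≡ 86 (mod 119).
  Combine with x ≡ 6 (mod 13); new modulus lcm = 1547.
    Write x = 86 + 119·t and substitute into x ≡ 6 (mod 13): 119·t ≡ 6 − 86 = -80 (mod 13).
    Reduce coefficients mod 13: 2·t ≡ 11 (mod 13).
    The inverse of 2 mod 13 is 7 (since 2·7 = 14 = 1·13 + 1), so t ≡ 7·11 = 77 ≡ 12 (mod 13).
    Then x = 86 + 119·12 = 1514, valid modulo lcm(119, 13) = 1547: x ≡ 1514 (mod 1547).
  Combine with x ≡ 3 (mod 11); new modulus lcm = 17017.
    Write x = 1514 + 1547·t and substitute into x ≡ 3 (mod 11): 1547·t ≡ 3 − 1514 = -1511 (mod 11).
    Reduce coefficients mod 11: 7·t ≡ 7 (mod 11).
    The inverse of 7 mod 11 is 8 (since 7·8 = 56 = 5·11 + 1), so t ≡ 8·7 = 56 ≡ 1 (mod 11).
    Then x = 1514 + 1547·1 = 3061, valid modulo lcm(1547, 11) = 17017: x ≡ 3061 (mod 17017).
Verify against each original: 3061 mod 17 = 1, 3061 mod 7 = 2, 3061 mod 13 = 6, 3061 mod 11 = 3.

x ≡ 3061 (mod 17017).


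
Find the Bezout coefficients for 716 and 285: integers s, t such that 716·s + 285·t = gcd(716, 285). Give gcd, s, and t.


Euclidean algorithm on (716, 285) — divide until remainder is 0:
  716 = 2 · 285 + 146
  285 = 1 · 146 + 139
  146 = 1 · 139 + 7
  139 = 19 · 7 + 6
  7 = 1 · 6 + 1
  6 = 6 · 1 + 0
gcd(716, 285) = 1.
Track Bezout coefficients alongside the remainders: start with r₀ = 716 = a·1 + b·0 (s = 1, t = 0) and r₁ = 285 = a·0 + b·1 (s = 0, t = 1); each new remainder r_{k+1} = r_{k-1} − q_k·r_k inherits s_{k+1} = s_{k-1} − q_k·s_k, t_{k+1} = t_{k-1} − q_k·t_k, so r_k = a·s_k + b·t_k at every step:
  q = 2: r = 146, s = 1 − 2·0 = 1, t = 0 − 2·1 = -2  (check: 716·1 + 285·(-2) = 146)
  q = 1: r = 139, s = 0 − 1·1 = -1, t = 1 − 1·(-2) = 3  (check: 716·(-1) + 285·3 = 139)
  q = 1: r = 7, s = 1 − 1·(-1) = 2, t = -2 − 1·3 = -5  (check: 716·2 + 285·(-5) = 7)
  q = 19: r = 6, s = -1 − 19·2 = -39, t = 3 − 19·(-5) = 98  (check: 716·(-39) + 285·98 = 6)
  q = 1: r = 1, s = 2 − 1·(-39) = 41, t = -5 − 1·98 = -103  (check: 716·41 + 285·(-103) = 1)
The row with r = 1 (the gcd) gives the Bezout coefficients s = 41, t = -103.
Result: 716 · (41) + 285 · (-103) = 1.

gcd(716, 285) = 1; s = 41, t = -103 (check: 716·41 + 285·(-103) = 1).


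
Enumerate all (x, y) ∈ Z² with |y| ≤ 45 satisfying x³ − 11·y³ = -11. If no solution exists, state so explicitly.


The equation is x³ - 11y³ = -11. For fixed y, x³ = 11·y³ − 11, so a solution requires the RHS to be a perfect cube.
Strategy: iterate y from -45 to 45, compute RHS = 11·y³ − 11, and check whether it is a (positive or negative) perfect cube.
Check small values of y:
  y = 0: RHS = -11 is not a perfect cube.
  y = 1: RHS = 0 = (0)³ ⇒ x = 0 works.
  y = -1: RHS = -22 is not a perfect cube.
  y = 2: RHS = 77 is not a perfect cube.
  y = -2: RHS = -99 is not a perfect cube.
  y = 3: RHS = 286 is not a perfect cube.
  y = -3: RHS = -308 is not a perfect cube.
Continuing the search up to |y| = 45 finds no further solutions beyond those listed.
Collected solutions: (0, 1).

Solutions (with |y| ≤ 45): (0, 1).


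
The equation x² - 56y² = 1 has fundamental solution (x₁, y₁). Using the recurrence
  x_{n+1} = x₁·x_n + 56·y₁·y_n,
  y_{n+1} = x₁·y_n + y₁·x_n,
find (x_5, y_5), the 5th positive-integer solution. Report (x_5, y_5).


Step 1: Find the fundamental solution (x₁, y₁) of x² - 56y² = 1.
  Expand √56 as a continued fraction. a₀ = ⌊√56⌋ = 7; iterate m_{k+1} = d_k·a_k − m_k, d_{k+1} = (56 − m_{k+1}²)/d_k, a_{k+1} = ⌊(a₀ + m_{k+1})/d_{k+1}⌋ (starting m₀ = 0, d₀ = 1), with convergents p_k = a_k·p_{k-1} + p_{k-2}, q_k = a_k·q_{k-1} + q_{k-2} (p₋₁ = 1, q₋₁ = 0):
  k = 0: a₀ = 7; p₀/q₀ = 7/1; p₀² − 56·q₀² = 49 − 56 = -7.
  k = 1: m = 7, d = 7, a = ⌊(7 + 7)/7⌋ = 2; p/q = (2·7 + 1)/(2·1 + 0) = 15/2; p² − 56·q² = 225 − 224 = 1.
  The first convergent with p² − 56·q² = 1 gives the fundamental solution (x₁, y₁) = (15, 2).
Step 2: Apply the recurrence (x_{n+1}, y_{n+1}) = (x₁x_n + 56y₁y_n, x₁y_n + y₁x_n) repeatedly.
  From (x_1, y_1) = (15, 2): x_2 = 15·15 + 56·2·2 = 449; y_2 = 15·2 + 2·15 = 60.
  From (x_2, y_2) = (449, 60): x_3 = 15·449 + 56·2·60 = 13455; y_3 = 15·60 + 2·449 = 1798.
  From (x_3, y_3) = (13455, 1798): x_4 = 15·13455 + 56·2·1798 = 403201; y_4 = 15·1798 + 2·13455 = 53880.
  From (x_4, y_4) = (403201, 53880): x_5 = 15·403201 + 56·2·53880 = 12082575; y_5 = 15·53880 + 2·403201 = 1614602.
Step 3: Verify x_5² - 56·y_5² = 145988618630625 - 145988618630624 = 1 (should be 1). ✓

(x_1, y_1) = (15, 2); (x_5, y_5) = (12082575, 1614602).


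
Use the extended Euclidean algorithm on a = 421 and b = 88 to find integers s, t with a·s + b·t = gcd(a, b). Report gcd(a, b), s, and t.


Euclidean algorithm on (421, 88) — divide until remainder is 0:
  421 = 4 · 88 + 69
  88 = 1 · 69 + 19
  69 = 3 · 19 + 12
  19 = 1 · 12 + 7
  12 = 1 · 7 + 5
  7 = 1 · 5 + 2
  5 = 2 · 2 + 1
  2 = 2 · 1 + 0
gcd(421, 88) = 1.
Track Bezout coefficients alongside the remainders: start with r₀ = 421 = a·1 + b·0 (s = 1, t = 0) and r₁ = 88 = a·0 + b·1 (s = 0, t = 1); each new remainder r_{k+1} = r_{k-1} − q_k·r_k inherits s_{k+1} = s_{k-1} − q_k·s_k, t_{k+1} = t_{k-1} − q_k·t_k, so r_k = a·s_k + b·t_k at every step:
  q = 4: r = 69, s = 1 − 4·0 = 1, t = 0 − 4·1 = -4  (check: 421·1 + 88·(-4) = 69)
  q = 1: r = 19, s = 0 − 1·1 = -1, t = 1 − 1·(-4) = 5  (check: 421·(-1) + 88·5 = 19)
  q = 3: r = 12, s = 1 − 3·(-1) = 4, t = -4 − 3·5 = -19  (check: 421·4 + 88·(-19) = 12)
  q = 1: r = 7, s = -1 − 1·4 = -5, t = 5 − 1·(-19) = 24  (check: 421·(-5) + 88·24 = 7)
  q = 1: r = 5, s = 4 − 1·(-5) = 9, t = -19 − 1·24 = -43  (check: 421·9 + 88·(-43) = 5)
  q = 1: r = 2, s = -5 − 1·9 = -14, t = 24 − 1·(-43) = 67  (check: 421·(-14) + 88·67 = 2)
  q = 2: r = 1, s = 9 − 2·(-14) = 37, t = -43 − 2·67 = -177  (check: 421·37 + 88·(-177) = 1)
The row with r = 1 (the gcd) gives the Bezout coefficients s = 37, t = -177.
Result: 421 · (37) + 88 · (-177) = 1.

gcd(421, 88) = 1; s = 37, t = -177 (check: 421·37 + 88·(-177) = 1).


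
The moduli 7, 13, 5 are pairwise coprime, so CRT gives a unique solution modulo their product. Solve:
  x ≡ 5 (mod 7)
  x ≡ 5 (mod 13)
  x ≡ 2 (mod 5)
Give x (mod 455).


Moduli 7, 13, 5 are pairwise coprime; by CRT there is a unique solution modulo M = 7 · 13 · 5 = 455.
Solve pairwise, accumulating the modulus:
  Start with x ≡ 5 (mod 7).
  Combine with x ≡ 5 (mod 13): since gcd(7, 13) = 1, we get a unique residue mod 91.
    Write x = 5 + 7·t and substitute into x ≡ 5 (mod 13): 7·t ≡ 5 − 5 = 0 (mod 13).
    The inverse of 7 mod 13 is 2 (since 7·2 = 14 = 1·13 + 1), so t ≡ 2·0 = 0 ≡ 0 (mod 13).
    Then x = 5 + 7·0 = 5, valid modulo lcm(7, 13) = 91: x ≡ 5 (mod 91).
  Combine with x ≡ 2 (mod 5): since gcd(91, 5) = 1, we get a unique residue mod 455.
    Write x = 5 + 91·t and substitute into x ≡ 2 (mod 5): 91·t ≡ 2 − 5 = -3 (mod 5).
    Reduce coefficients mod 5: 1·t ≡ 2 (mod 5).
    So t ≡ 2 (mod 5).
    Then x = 5 + 91·2 = 187, valid modulo lcm(91, 5) = 455: x ≡ 187 (mod 455).
Verify: 187 mod 7 = 5 ✓, 187 mod 13 = 5 ✓, 187 mod 5 = 2 ✓.

x ≡ 187 (mod 455).


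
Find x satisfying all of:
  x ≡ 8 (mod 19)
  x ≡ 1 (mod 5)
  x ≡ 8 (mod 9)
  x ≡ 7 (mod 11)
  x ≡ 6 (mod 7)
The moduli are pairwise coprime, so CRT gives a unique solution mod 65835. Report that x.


Product of moduli M = 19 · 5 · 9 · 11 · 7 = 65835.
Merge one congruence at a time:
  Start: x ≡ 8 (mod 19).
  Combine with x ≡ 1 (mod 5); new modulus lcm = 95.
    Write x = 8 + 19·t and substitute into x ≡ 1 (mod 5): 19·t ≡ 1 − 8 = -7 (mod 5).
    Reduce coefficients mod 5: 4·t ≡ 3 (mod 5).
    The inverse of 4 mod 5 is 4 (since 4·4 = 16 = 3·5 + 1), so t ≡ 4·3 = 12 ≡ 2 (mod 5).
    Then x = 8 + 19·2 = 46, valid modulo lcm(19, 5) = 95: x ≡ 46 (mod 95).
  Combine with x ≡ 8 (mod 9); new modulus lcm = 855.
    Write x = 46 + 95·t and substitute into x ≡ 8 (mod 9): 95·t ≡ 8 − 46 = -38 (mod 9).
    Reduce coefficients mod 9: 5·t ≡ 7 (mod 9).
    The inverse of 5 mod 9 is 2 (since 5·2 = 10 = 1·9 + 1), so t ≡ 2·7 = 14 ≡ 5 (mod 9).
    Then x = 46 + 95·5 = 521, valid modulo lcm(95, 9) = 855: x ≡ 521 (mod 855).
  Combine with x ≡ 7 (mod 11); new modulus lcm = 9405.
    Write x = 521 + 855·t and substitute into x ≡ 7 (mod 11): 855·t ≡ 7 − 521 = -514 (mod 11).
    Reduce coefficients mod 11: 8·t ≡ 3 (mod 11).
    The inverse of 8 mod 11 is 7 (since 8·7 = 56 = 5·11 + 1), so t ≡ 7·3 = 21 ≡ 10 (mod 11).
    Then x = 521 + 855·10 = 9071, valid modulo lcm(855, 11) = 9405: x ≡ 9071 (mod 9405).
  Combine with x ≡ 6 (mod 7); new modulus lcm = 65835.
    Write x = 9071 + 9405·t and substitute into x ≡ 6 (mod 7): 9405·t ≡ 6 − 9071 = -9065 (mod 7).
    Reduce coefficients mod 7: 4·t ≡ 0 (mod 7).
    The inverse of 4 mod 7 is 2 (since 4·2 = 8 = 1·7 + 1), so t ≡ 2·0 = 0 ≡ 0 (mod 7).
    Then x = 9071 + 9405·0 = 9071, valid modulo lcm(9405, 7) = 65835: x ≡ 9071 (mod 65835).
Verify against each original: 9071 mod 19 = 8, 9071 mod 5 = 1, 9071 mod 9 = 8, 9071 mod 11 = 7, 9071 mod 7 = 6.

x ≡ 9071 (mod 65835).


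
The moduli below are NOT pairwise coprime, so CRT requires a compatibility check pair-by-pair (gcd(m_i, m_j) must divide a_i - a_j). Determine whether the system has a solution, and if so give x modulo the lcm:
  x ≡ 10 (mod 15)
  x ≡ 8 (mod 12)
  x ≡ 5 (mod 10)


Moduli 15, 12, 10 are not pairwise coprime, so CRT works modulo lcm(m_i) when all pairwise compatibility conditions hold.
Pairwise compatibility: gcd(m_i, m_j) must divide a_i - a_j for every pair.
Merge one congruence at a time:
  Start: x ≡ 10 (mod 15).
  Combine with x ≡ 8 (mod 12): gcd(15, 12) = 3, and 8 - 10 = -2 is NOT divisible by 3.
    ⇒ system is inconsistent (no integer solution).

No solution (the system is inconsistent).


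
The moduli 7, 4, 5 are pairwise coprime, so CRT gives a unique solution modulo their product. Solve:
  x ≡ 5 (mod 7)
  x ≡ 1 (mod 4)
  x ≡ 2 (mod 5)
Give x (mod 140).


Moduli 7, 4, 5 are pairwise coprime; by CRT there is a unique solution modulo M = 7 · 4 · 5 = 140.
Solve pairwise, accumulating the modulus:
  Start with x ≡ 5 (mod 7).
  Combine with x ≡ 1 (mod 4): since gcd(7, 4) = 1, we get a unique residue mod 28.
    Write x = 5 + 7·t and substitute into x ≡ 1 (mod 4): 7·t ≡ 1 − 5 = -4 (mod 4).
    Reduce coefficients mod 4: 3·t ≡ 0 (mod 4).
    The inverse of 3 mod 4 is 3 (since 3·3 = 9 = 2·4 + 1), so t ≡ 3·0 = 0 ≡ 0 (mod 4).
    Then x = 5 + 7·0 = 5, valid modulo lcm(7, 4) = 28: x ≡ 5 (mod 28).
  Combine with x ≡ 2 (mod 5): since gcd(28, 5) = 1, we get a unique residue mod 140.
    Write x = 5 + 28·t and substitute into x ≡ 2 (mod 5): 28·t ≡ 2 − 5 = -3 (mod 5).
    Reduce coefficients mod 5: 3·t ≡ 2 (mod 5).
    The inverse of 3 mod 5 is 2 (since 3·2 = 6 = 1·5 + 1), so t ≡ 2·2 = 4 ≡ 4 (mod 5).
    Then x = 5 + 28·4 = 117, valid modulo lcm(28, 5) = 140: x ≡ 117 (mod 140).
Verify: 117 mod 7 = 5 ✓, 117 mod 4 = 1 ✓, 117 mod 5 = 2 ✓.

x ≡ 117 (mod 140).


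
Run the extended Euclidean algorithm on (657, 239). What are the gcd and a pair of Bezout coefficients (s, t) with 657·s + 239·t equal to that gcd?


Euclidean algorithm on (657, 239) — divide until remainder is 0:
  657 = 2 · 239 + 179
  239 = 1 · 179 + 60
  179 = 2 · 60 + 59
  60 = 1 · 59 + 1
  59 = 59 · 1 + 0
gcd(657, 239) = 1.
Track Bezout coefficients alongside the remainders: start with r₀ = 657 = a·1 + b·0 (s = 1, t = 0) and r₁ = 239 = a·0 + b·1 (s = 0, t = 1); each new remainder r_{k+1} = r_{k-1} − q_k·r_k inherits s_{k+1} = s_{k-1} − q_k·s_k, t_{k+1} = t_{k-1} − q_k·t_k, so r_k = a·s_k + b·t_k at every step:
  q = 2: r = 179, s = 1 − 2·0 = 1, t = 0 − 2·1 = -2  (check: 657·1 + 239·(-2) = 179)
  q = 1: r = 60, s = 0 − 1·1 = -1, t = 1 − 1·(-2) = 3  (check: 657·(-1) + 239·3 = 60)
  q = 2: r = 59, s = 1 − 2·(-1) = 3, t = -2 − 2·3 = -8  (check: 657·3 + 239·(-8) = 59)
  q = 1: r = 1, s = -1 − 1·3 = -4, t = 3 − 1·(-8) = 11  (check: 657·(-4) + 239·11 = 1)
The row with r = 1 (the gcd) gives the Bezout coefficients s = -4, t = 11.
Result: 657 · (-4) + 239 · (11) = 1.

gcd(657, 239) = 1; s = -4, t = 11 (check: 657·(-4) + 239·11 = 1).


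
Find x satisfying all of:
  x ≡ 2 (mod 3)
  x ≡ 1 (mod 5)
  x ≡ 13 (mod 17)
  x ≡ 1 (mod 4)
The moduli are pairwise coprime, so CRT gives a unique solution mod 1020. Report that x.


Product of moduli M = 3 · 5 · 17 · 4 = 1020.
Merge one congruence at a time:
  Start: x ≡ 2 (mod 3).
  Combine with x ≡ 1 (mod 5); new modulus lcm = 15.
    Write x = 2 + 3·t and substitute into x ≡ 1 (mod 5): 3·t ≡ 1 − 2 = -1 (mod 5).
    Reduce coefficients mod 5: 3·t ≡ 4 (mod 5).
    The inverse of 3 mod 5 is 2 (since 3·2 = 6 = 1·5 + 1), so t ≡ 2·4 = 8 ≡ 3 (mod 5).
    Then x = 2 + 3·3 = 11, valid modulo lcm(3, 5) = 15: x ≡ 11 (mod 15).
  Combine with x ≡ 13 (mod 17); new modulus lcm = 255.
    Write x = 11 + 15·t and substitute into x ≡ 13 (mod 17): 15·t ≡ 13 − 11 = 2 (mod 17).
    The inverse of 15 mod 17 is 8 (since 15·8 = 120 = 7·17 + 1), so t ≡ 8·2 = 16 ≡ 16 (mod 17).
    Then x = 11 + 15·16 = 251, valid modulo lcm(15, 17) = 255: x ≡ 251 (mod 255).
  Combine with x ≡ 1 (mod 4); new modulus lcm = 1020.
    Write x = 251 + 255·t and substitute into x ≡ 1 (mod 4): 255·t ≡ 1 − 251 = -250 (mod 4).
    Reduce coefficients mod 4: 3·t ≡ 2 (mod 4).
    The inverse of 3 mod 4 is 3 (since 3·3 = 9 = 2·4 + 1), so t ≡ 3·2 = 6 ≡ 2 (mod 4).
    Then x = 251 + 255·2 = 761, valid modulo lcm(255, 4) = 1020: x ≡ 761 (mod 1020).
Verify against each original: 761 mod 3 = 2, 761 mod 5 = 1, 761 mod 17 = 13, 761 mod 4 = 1.

x ≡ 761 (mod 1020).


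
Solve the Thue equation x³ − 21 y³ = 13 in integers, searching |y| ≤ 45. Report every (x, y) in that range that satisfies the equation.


The equation is x³ - 21y³ = 13. For fixed y, x³ = 21·y³ + 13, so a solution requires the RHS to be a perfect cube.
Strategy: iterate y from -45 to 45, compute RHS = 21·y³ + 13, and check whether it is a (positive or negative) perfect cube.
Check small values of y:
  y = 0: RHS = 13 is not a perfect cube.
  y = 1: RHS = 34 is not a perfect cube.
  y = -1: RHS = -8 = (-2)³ ⇒ x = -2 works.
  y = 2: RHS = 181 is not a perfect cube.
  y = -2: RHS = -155 is not a perfect cube.
  y = 3: RHS = 580 is not a perfect cube.
  y = -3: RHS = -554 is not a perfect cube.
Continuing, at y = -4: RHS = -1331 = (-11)³ ⇒ x = -11 works.
Searching the remaining y in |y| ≤ 45 finds no further solutions.
Collected solutions: (-2, -1), (-11, -4).

Solutions (with |y| ≤ 45): (-2, -1), (-11, -4).


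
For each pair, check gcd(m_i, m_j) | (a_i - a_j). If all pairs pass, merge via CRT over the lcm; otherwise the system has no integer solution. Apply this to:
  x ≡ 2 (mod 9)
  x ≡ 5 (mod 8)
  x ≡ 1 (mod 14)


Moduli 9, 8, 14 are not pairwise coprime, so CRT works modulo lcm(m_i) when all pairwise compatibility conditions hold.
Pairwise compatibility: gcd(m_i, m_j) must divide a_i - a_j for every pair.
Merge one congruence at a time:
  Start: x ≡ 2 (mod 9).
  Combine with x ≡ 5 (mod 8): gcd(9, 8) = 1; 5 - 2 = 3, which IS divisible by 1, so compatible.
    Write x = 2 + 9·t and substitute into x ≡ 5 (mod 8): 9·t ≡ 5 − 2 = 3 (mod 8).
    Reduce coefficients mod 8: 1·t ≡ 3 (mod 8).
    So t ≡ 3 (mod 8).
    Then x = 2 + 9·3 = 29, valid modulo lcm(9, 8) = 72: x ≡ 29 (mod 72).
  Combine with x ≡ 1 (mod 14): gcd(72, 14) = 2; 1 - 29 = -28, which IS divisible by 2, so compatible.
    Write x = 29 + 72·t and substitute into x ≡ 1 (mod 14): 72·t ≡ 1 − 29 = -28 (mod 14).
    Divide the congruence (and modulus) by g = 2: 36·t ≡ -14 (mod 7).
    Reduce coefficients mod 7: 1·t ≡ 0 (mod 7).
    So t ≡ 0 (mod 7).
    Then x = 29 + 72·0 = 29, valid modulo lcm(72, 14) = 504: x ≡ 29 (mod 504).
Verify: 29 mod 9 = 2, 29 mod 8 = 5, 29 mod 14 = 1.

x ≡ 29 (mod 504).


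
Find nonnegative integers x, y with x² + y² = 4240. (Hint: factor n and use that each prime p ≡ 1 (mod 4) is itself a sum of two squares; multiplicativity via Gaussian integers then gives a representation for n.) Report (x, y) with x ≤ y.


Step 1: Factor n = 4240 = 2^4 · 5 · 53.
Step 2: Check the mod-4 condition on each prime factor: 2 = 2 (special); 5 ≡ 1 (mod 4), exponent 1; 53 ≡ 1 (mod 4), exponent 1.
All primes ≡ 3 (mod 4) appear to even exponent (or don't appear), so by the two-squares theorem n IS expressible as a sum of two squares.
Step 3: Build a representation. Group n = k² · m with k = 4 and m = 5 · 53 = 265 (a product of primes ≡ 1 (mod 4)); a representation of m scales to one of n via (k·x)² + (k·y)² = k²(x² + y²). Each prime p ≡ 1 (mod 4) is itself a sum of two squares; find a² by testing p − a² for a perfect square:
  5: 5 − 1² = 4 = 2² ⇒ 5 = 1² + 2².
  53: 53 − 1² = 52, 53 − 2² = 49 = 7² ⇒ 53 = 2² + 7².
  Combine using the Brahmagupta–Fibonacci identity (a² + b²)(c² + d²) = (ac − bd)² + (ad + bc)² = (ac + bd)² + (ad − bc)²:
  5 · 53 = 265: from (1² + 2²)(2² + 7²), take (1·2 − 2·7, 1·7 + 2·2) = (2 − 14, 7 + 4) = (-12, 11); dropping signs (only squares matter) gives (12, 11); check 12² + 11² = 144 + 121 = 265 ✓.
  Scale by k = 4: (4·12, 4·11) = (48, 44).
Step 4: Order so x ≤ y and verify: 44² + 48² = 1936 + 2304 = 4240 = n. ✓

n = 4240 = 44² + 48² (one valid representation with x ≤ y).


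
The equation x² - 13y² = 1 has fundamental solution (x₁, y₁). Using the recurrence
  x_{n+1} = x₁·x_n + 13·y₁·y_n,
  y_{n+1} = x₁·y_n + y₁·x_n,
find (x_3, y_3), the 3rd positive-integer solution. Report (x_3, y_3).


Step 1: Find the fundamental solution (x₁, y₁) of x² - 13y² = 1.
  Expand √13 as a continued fraction. a₀ = ⌊√13⌋ = 3; iterate m_{k+1} = d_k·a_k − m_k, d_{k+1} = (13 − m_{k+1}²)/d_k, a_{k+1} = ⌊(a₀ + m_{k+1})/d_{k+1}⌋ (starting m₀ = 0, d₀ = 1), with convergents p_k = a_k·p_{k-1} + p_{k-2}, q_k = a_k·q_{k-1} + q_{k-2} (p₋₁ = 1, q₋₁ = 0):
  k = 0: a₀ = 3; p₀/q₀ = 3/1; p₀² − 13·q₀² = 9 − 13 = -4.
  k = 1: m = 3, d = 4, a = ⌊(3 + 3)/4⌋ = 1; p/q = (1·3 + 1)/(1·1 + 0) = 4/1; p² − 13·q² = 16 − 13 = 3.
  k = 2: m = 1, d = 3, a = ⌊(3 + 1)/3⌋ = 1; p/q = (1·4 + 3)/(1·1 + 1) = 7/2; p² − 13·q² = 49 − 52 = -3.
  k = 3: m = 2, d = 3, a = ⌊(3 + 2)/3⌋ = 1; p/q = (1·7 + 4)/(1·2 + 1) = 11/3; p² − 13·q² = 121 − 117 = 4.
  k = 4: m = 1, d = 4, a = ⌊(3 + 1)/4⌋ = 1; p/q = (1·11 + 7)/(1·3 + 2) = 18/5; p² − 13·q² = 324 − 325 = -1.
  k = 5: m = 3, d = 1, a = ⌊(3 + 3)/1⌋ = 6; p/q = (6·18 + 11)/(6·5 + 3) = 119/33; p² − 13·q² = 14161 − 14157 = 4.
  k = 6: m = 3, d = 4, a = ⌊(3 + 3)/4⌋ = 1; p/q = (1·119 + 18)/(1·33 + 5) = 137/38; p² − 13·q² = 18769 − 18772 = -3.
  k = 7: m = 1, d = 3, a = ⌊(3 + 1)/3⌋ = 1; p/q = (1·137 + 119)/(1·38 + 33) = 256/71; p² − 13·q² = 65536 − 65533 = 3.
  k = 8: m = 2, d = 3, a = ⌊(3 + 2)/3⌋ = 1; p/q = (1·256 + 137)/(1·71 + 38) = 393/109; p² − 13·q² = 154449 − 154453 = -4.
  k = 9: m = 1, d = 4, a = ⌊(3 + 1)/4⌋ = 1; p/q = (1·393 + 256)/(1·109 + 71) = 649/180; p² − 13·q² = 421201 − 421200 = 1.
  The first convergent with p² − 13·q² = 1 gives the fundamental solution (x₁, y₁) = (649, 180).
Step 2: Apply the recurrence (x_{n+1}, y_{n+1}) = (x₁x_n + 13y₁y_n, x₁y_n + y₁x_n) repeatedly.
  From (x_1, y_1) = (649, 180): x_2 = 649·649 + 13·180·180 = 842401; y_2 = 649·180 + 180·649 = 233640.
  From (x_2, y_2) = (842401, 233640): x_3 = 649·842401 + 13·180·233640 = 1093435849; y_3 = 649·233640 + 180·842401 = 303264540.
Step 3: Verify x_3² - 13·y_3² = 1195601955878350801 - 1195601955878350800 = 1 (should be 1). ✓

(x_1, y_1) = (649, 180); (x_3, y_3) = (1093435849, 303264540).
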